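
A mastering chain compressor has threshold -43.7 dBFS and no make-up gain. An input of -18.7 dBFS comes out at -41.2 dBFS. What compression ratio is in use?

10:1

Input overshoot = -18.7 − (-43.7) = 25 dB; output overshoot = -41.2 − (-43.7) = 2.5 dB.
Ratio = 25 / 2.5 = 10.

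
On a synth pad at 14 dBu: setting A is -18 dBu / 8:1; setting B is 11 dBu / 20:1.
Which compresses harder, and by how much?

A, by 25.15 dB

A: overshoot 32 dB → output overshoot 4 dB → GR 28 dB.
B: overshoot 3 dB → output overshoot 0.15 dB → GR 2.85 dB.
A reduces 25.15 dB more.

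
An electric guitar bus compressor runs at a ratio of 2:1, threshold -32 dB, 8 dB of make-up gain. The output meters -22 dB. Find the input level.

-28 dB

Remove make-up: -22 − 8 = -30 dB.
The compressed level sits -30 − (-32) = 2 dB over threshold.
Input overshoot = R × output overshoot = 4 dB → input = -32 + 4 = -28 dB.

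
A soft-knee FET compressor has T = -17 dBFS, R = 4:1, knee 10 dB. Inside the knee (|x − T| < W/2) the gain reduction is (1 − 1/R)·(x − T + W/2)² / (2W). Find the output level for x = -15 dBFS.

x − T + W/2 = -15 − (-17) + 5 = 7.
GR = (1 − 1/4) × 7² / 20 = 0.75 × 49 / 20 = 1.8375 dB.
Output = -15 − 1.8375 = -16.8375 dBFS.

-16.8375 dBFS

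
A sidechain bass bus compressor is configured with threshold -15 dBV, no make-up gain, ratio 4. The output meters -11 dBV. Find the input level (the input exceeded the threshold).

The compressed level sits -11 − (-15) = 4 dB over threshold.
Before 4:1 compression the overshoot was 4 × 4 = 16 dB, so input = -15 + 16 = 1 dBV.

1 dBV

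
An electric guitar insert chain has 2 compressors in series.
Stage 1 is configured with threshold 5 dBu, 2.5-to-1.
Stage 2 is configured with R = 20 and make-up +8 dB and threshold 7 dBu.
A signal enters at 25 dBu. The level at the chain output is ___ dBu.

15.3 dBu

Stage 1: overshoot 20 dB → 20/2.5 = 8 dB → 13 dBu.
Stage 2: overshoot 6 dB → 6/20 = 0.3 dB → 7.3 dBu; +8 dB make-up → 15.3 dBu.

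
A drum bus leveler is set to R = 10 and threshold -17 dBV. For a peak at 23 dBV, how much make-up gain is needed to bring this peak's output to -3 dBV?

The peak compresses to -17 + 40/10 = -13 dBV.
To reach -3 dBV requires -3 − (-13) = 10 dB of make-up.

10 dB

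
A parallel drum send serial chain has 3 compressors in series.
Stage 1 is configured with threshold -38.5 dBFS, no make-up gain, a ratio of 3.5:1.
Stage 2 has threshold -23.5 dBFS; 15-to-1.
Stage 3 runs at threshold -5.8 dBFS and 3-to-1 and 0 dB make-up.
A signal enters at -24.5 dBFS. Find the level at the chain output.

Stage 1: 14 dB above -38.5 dBFS, reduced 3.5:1 to 4 dB above → -34.5 dBFS.
Stage 2: below threshold (-34.5 ≤ -23.5); passes unchanged; output -34.5 dBFS.
Stage 3: -34.5 dBFS is at or below the -5.8 dBFS threshold — no compression; output -34.5 dBFS.

-34.5 dBFS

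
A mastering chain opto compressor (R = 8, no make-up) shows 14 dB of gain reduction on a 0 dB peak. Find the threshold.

Let T be the threshold. Output overshoot = (input overshoot)/R, so -14 − T = (0 − T)/8.
8·(-14 − T) = 0 − T → 7·T = -112 − 0 = -112.
T = -112/7 = -16 dB.

-16 dB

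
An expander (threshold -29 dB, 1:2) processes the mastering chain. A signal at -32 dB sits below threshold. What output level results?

The input is 3 dB below the -29 dB threshold.
A 1:2 expander multiplies undershoot by 2: 3 × 2 = 6 dB below threshold.
Output = -29 − 6 = -35 dB.

-35 dB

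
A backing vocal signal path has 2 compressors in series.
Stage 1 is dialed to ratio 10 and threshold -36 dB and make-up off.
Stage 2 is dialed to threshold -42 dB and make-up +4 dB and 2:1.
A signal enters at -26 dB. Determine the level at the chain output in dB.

-34.5 dB

Stage 1: overshoot 10 dB → 10/10 = 1 dB → -35 dB.
Stage 2: overshoot 7 dB → 7/2 = 3.5 dB → -38.5 dB; +4 dB make-up → -34.5 dB.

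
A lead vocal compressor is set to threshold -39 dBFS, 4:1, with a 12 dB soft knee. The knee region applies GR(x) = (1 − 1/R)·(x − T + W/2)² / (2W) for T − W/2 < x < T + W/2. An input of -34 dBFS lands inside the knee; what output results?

-37.78125 dBFS

x − T + W/2 = -34 − (-39) + 6 = 11.
GR = (1 − 1/4) × 11² / 24 = 0.75 × 121 / 24 = 3.78125 dB.
Output = -34 − 3.78125 = -37.78125 dBFS.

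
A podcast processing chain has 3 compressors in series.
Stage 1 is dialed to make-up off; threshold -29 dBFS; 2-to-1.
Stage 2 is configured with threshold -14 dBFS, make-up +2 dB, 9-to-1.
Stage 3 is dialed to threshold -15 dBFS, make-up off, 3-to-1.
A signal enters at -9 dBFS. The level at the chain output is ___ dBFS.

-17 dBFS

Stage 1: 20 dB above -29 dBFS, reduced 2:1 to 10 dB above → -19 dBFS.
Stage 2: -19 dBFS is at or below the -14 dBFS threshold — no compression; make-up brings it to -17 dBFS.
Stage 3: -17 dBFS is at or below the -15 dBFS threshold — no compression; output -17 dBFS.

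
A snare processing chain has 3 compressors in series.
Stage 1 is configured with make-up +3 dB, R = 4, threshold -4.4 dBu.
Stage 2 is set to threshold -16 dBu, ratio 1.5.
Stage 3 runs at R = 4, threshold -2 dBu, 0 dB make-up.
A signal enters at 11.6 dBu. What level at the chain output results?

-3.6 dBu

Stage 1: 11.6 dBu is 16 dB over -4.4 dBu; at 4:1 that becomes 4 dB over, giving -0.4 dBu; +3 dB make-up → 2.6 dBu.
Stage 2: overshoot 18.6 dB → 18.6/1.5 = 12.4 dB → -3.6 dBu.
Stage 3: below threshold (-3.6 ≤ -2); passes unchanged; output -3.6 dBu.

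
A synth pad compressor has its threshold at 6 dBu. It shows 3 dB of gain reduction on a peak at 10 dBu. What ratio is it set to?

Input overshoot = 10 − 6 = 4 dB.
Output overshoot = 4 − 3 = 1 dB.
Ratio = input overshoot / output overshoot = 4 / 1 = 4.

4:1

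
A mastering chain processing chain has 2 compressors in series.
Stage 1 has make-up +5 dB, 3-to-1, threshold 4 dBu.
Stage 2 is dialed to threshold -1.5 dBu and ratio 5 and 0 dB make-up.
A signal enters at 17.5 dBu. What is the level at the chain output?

1.5 dBu

Stage 1: overshoot 13.5 dB → 13.5/3 = 4.5 dB → 8.5 dBu; +5 dB make-up → 13.5 dBu.
Stage 2: 15 dB above -1.5 dBu, reduced 5:1 to 3 dB above → 1.5 dBu.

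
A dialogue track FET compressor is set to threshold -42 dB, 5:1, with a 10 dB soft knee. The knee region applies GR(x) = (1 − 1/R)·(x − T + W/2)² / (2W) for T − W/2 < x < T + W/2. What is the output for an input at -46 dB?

-46.04 dB

x − T + W/2 = -46 − (-42) + 5 = 1.
GR = (1 − 1/5) × 1² / 20 = 0.8 × 1 / 20 = 0.04 dB.
Output = -46 − 0.04 = -46.04 dB.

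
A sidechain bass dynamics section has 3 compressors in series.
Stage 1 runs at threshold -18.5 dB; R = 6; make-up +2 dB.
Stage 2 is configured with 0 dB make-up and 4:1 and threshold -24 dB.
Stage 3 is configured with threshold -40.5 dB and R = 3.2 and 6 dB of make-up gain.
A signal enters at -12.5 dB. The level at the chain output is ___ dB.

Stage 1: 6 dB above -18.5 dB, reduced 6:1 to 1 dB above → -17.5 dB; +2 dB make-up → -15.5 dB.
Stage 2: -15.5 dB is 8.5 dB over -24 dB; at 4:1 that becomes 2.125 dB over, giving -21.875 dB.
Stage 3: -21.875 dB is 18.625 dB over -40.5 dB; at 3.2:1 that becomes 5.820312 dB over, giving -34.679688 dB; +6 dB make-up → -28.679688 dB.

-28.679688 dB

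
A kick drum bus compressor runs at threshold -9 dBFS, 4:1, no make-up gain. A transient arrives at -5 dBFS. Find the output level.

-8 dBFS

Overshoot: -5 − (-9) = 4 dB.
4:1 compression reduces that to 4/4 = 1 dB over.
That puts the output at -8 dBFS.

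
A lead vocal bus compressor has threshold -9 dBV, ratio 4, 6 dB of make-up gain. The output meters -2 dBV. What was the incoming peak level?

Before make-up, the level was -2 − 6 = -8 dBV.
The compressed level sits -8 − (-9) = 1 dB over threshold.
Input overshoot = R × output overshoot = 4 dB → input = -9 + 4 = -5 dBV.

-5 dBV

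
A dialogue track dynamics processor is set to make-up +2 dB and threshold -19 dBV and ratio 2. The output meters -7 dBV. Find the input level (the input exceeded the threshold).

1 dBV

Remove make-up: -7 − 2 = -9 dBV.
Post-compression overshoot = -9 − (-19) = 10 dB.
Input overshoot = R × output overshoot = 20 dB → input = -19 + 20 = 1 dBV.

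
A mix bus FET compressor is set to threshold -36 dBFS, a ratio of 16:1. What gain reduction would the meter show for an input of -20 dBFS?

-20 dBFS exceeds the threshold by 16 dB.
After 16:1 compression the overshoot becomes 16/16 = 1 dB.
Gain reduction = 16 − 1 = 15 dB.

15 dB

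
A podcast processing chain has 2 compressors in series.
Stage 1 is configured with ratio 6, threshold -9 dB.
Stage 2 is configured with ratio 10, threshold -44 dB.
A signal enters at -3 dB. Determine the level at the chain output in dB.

Stage 1: 6 dB above -9 dB, reduced 6:1 to 1 dB above → -8 dB.
Stage 2: 36 dB above -44 dB, reduced 10:1 to 3.6 dB above → -40.4 dB.

-40.4 dB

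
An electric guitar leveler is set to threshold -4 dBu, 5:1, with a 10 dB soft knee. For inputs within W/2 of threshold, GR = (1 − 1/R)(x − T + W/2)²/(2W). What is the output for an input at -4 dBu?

x − T + W/2 = -4 − (-4) + 5 = 5.
GR = (1 − 1/5) × 5² / 20 = 0.8 × 25 / 20 = 1 dB.
Output = -4 − 1 = -5 dBu.

-5 dBu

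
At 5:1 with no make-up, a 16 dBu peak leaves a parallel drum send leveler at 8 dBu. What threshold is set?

6 dBu

Input is 10 dB above T (since output overshoot × R = input overshoot: (8 − T)·5 = 16 − T gives T = 6 dBu).
Check: 6 + (16 − 6)/5 = 6 + 2 = 8 dBu. ✓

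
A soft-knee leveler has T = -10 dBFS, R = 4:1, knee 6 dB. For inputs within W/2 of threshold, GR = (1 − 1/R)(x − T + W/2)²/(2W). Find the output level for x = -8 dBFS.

x − T + W/2 = -8 − (-10) + 3 = 5.
GR = (1 − 1/4) × 5² / 12 = 0.75 × 25 / 12 = 1.5625 dB.
Output = -8 − 1.5625 = -9.5625 dBFS.

-9.5625 dBFS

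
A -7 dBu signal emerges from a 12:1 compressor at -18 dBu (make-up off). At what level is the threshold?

Let T be the threshold. Output overshoot = (input overshoot)/R, so -18 − T = (-7 − T)/12.
12·(-18 − T) = -7 − T → 11·T = -216 − (-7) = -209.
T = -209/11 = -19 dBu.

-19 dBu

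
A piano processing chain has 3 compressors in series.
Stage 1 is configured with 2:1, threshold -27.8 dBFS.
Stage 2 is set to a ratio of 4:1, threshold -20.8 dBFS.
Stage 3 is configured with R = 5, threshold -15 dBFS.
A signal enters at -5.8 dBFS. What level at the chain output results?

-19.8 dBFS

Stage 1: -5.8 dBFS is 22 dB over -27.8 dBFS; at 2:1 that becomes 11 dB over, giving -16.8 dBFS.
Stage 2: overshoot 4 dB → 4/4 = 1 dB → -19.8 dBFS.
Stage 3: below threshold (-19.8 ≤ -15); passes unchanged; output -19.8 dBFS.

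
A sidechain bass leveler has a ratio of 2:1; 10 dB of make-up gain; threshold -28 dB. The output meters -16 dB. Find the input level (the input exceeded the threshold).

Before make-up, the level was -16 − 10 = -26 dB.
That's 2 dB above the -28 dB threshold.
Input overshoot = R × output overshoot = 4 dB → input = -28 + 4 = -24 dB.

-24 dB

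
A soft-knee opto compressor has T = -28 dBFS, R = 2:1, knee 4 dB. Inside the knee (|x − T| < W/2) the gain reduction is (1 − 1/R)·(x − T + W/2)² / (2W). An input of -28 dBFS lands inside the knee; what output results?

x − T + W/2 = -28 − (-28) + 2 = 2.
GR = (1 − 1/2) × 2² / 8 = 0.5 × 4 / 8 = 0.25 dB.
Output = -28 − 0.25 = -28.25 dBFS.

-28.25 dBFS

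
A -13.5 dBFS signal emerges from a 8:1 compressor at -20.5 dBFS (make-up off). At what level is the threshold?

-21.5 dBFS

Input is 8 dB above T (since output overshoot × R = input overshoot: (-20.5 − T)·8 = -13.5 − T gives T = -21.5 dBFS).
Check: -21.5 + (-13.5 − (-21.5))/8 = -21.5 + 1 = -20.5 dBFS. ✓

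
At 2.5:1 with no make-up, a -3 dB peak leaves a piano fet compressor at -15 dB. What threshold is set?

Let T be the threshold. Output overshoot = (input overshoot)/R, so -15 − T = (-3 − T)/2.5.
2.5·(-15 − T) = -3 − T → 1.5·T = -37.5 − (-3) = -34.5.
T = -34.5/1.5 = -23 dB.

-23 dB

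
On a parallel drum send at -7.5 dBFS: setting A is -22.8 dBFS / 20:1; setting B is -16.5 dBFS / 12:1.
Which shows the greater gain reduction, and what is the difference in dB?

A: 15.3 dB over, compressed to 0.765 dB over, so 14.535 dB of GR.
B: 9 dB over, compressed to 0.75 dB over, so 8.25 dB of GR.
A reduces 6.285 dB more.

A, by 6.285 dB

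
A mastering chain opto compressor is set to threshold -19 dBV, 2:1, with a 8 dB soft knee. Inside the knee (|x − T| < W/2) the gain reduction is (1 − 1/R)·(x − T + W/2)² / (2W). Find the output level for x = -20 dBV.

-20.28125 dBV

x − T + W/2 = -20 − (-19) + 4 = 3.
GR = (1 − 1/2) × 3² / 16 = 0.5 × 9 / 16 = 0.28125 dB.
Output = -20 − 0.28125 = -20.28125 dBV.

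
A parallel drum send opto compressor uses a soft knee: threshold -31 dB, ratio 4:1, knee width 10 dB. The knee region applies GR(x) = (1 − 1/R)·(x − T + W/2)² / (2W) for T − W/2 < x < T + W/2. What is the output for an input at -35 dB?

-35.0375 dB

x − T + W/2 = -35 − (-31) + 5 = 1.
GR = (1 − 1/4) × 1² / 20 = 0.75 × 1 / 20 = 0.0375 dB.
Output = -35 − 0.0375 = -35.0375 dB.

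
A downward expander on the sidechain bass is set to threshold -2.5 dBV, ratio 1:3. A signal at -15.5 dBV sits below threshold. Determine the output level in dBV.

-41.5 dBV

Undershoot = (-2.5) − (-15.5) = 13 dB.
At 1:3, that expands to 39 dB under threshold.
Output = -2.5 − 39 = -41.5 dBV.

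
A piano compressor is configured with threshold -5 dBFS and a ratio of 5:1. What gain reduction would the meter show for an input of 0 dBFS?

The signal is 5 dB above threshold.
At 5:1, output sits 5/5 = 1 dB above threshold.
GR = overshoot in − overshoot out = 5 − 1 = 4 dB.

4 dB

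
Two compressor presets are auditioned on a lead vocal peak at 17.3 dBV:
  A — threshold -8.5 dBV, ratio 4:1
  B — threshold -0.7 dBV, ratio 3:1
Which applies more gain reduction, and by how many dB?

A: GR = 25.8 − 25.8/4 = 19.35 dB.
B: GR = 18 − 18/3 = 12 dB.
A applies 7.35 dB more gain reduction.

A, by 7.35 dB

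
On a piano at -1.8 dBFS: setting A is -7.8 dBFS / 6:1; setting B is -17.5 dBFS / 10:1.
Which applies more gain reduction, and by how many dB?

A: overshoot 6 dB → output overshoot 1 dB → GR 5 dB.
B: overshoot 15.7 dB → output overshoot 1.57 dB → GR 14.13 dB.
B applies 9.13 dB more gain reduction.

B, by 9.13 dB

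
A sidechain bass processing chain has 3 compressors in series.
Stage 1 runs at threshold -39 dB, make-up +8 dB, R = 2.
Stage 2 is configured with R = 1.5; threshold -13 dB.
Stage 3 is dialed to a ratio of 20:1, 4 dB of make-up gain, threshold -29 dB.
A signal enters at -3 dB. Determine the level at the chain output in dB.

Stage 1: 36 dB above -39 dB, reduced 2:1 to 18 dB above → -21 dB; +8 dB make-up → -13 dB.
Stage 2: -13 dB is at or below the -13 dB threshold — no compression; output -13 dB.
Stage 3: -13 dB is 16 dB over -29 dB; at 20:1 that becomes 0.8 dB over, giving -28.2 dB; +4 dB make-up → -24.2 dB.

-24.2 dB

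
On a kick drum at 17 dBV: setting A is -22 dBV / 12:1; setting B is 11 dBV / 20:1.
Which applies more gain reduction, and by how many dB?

A: GR = 39 − 39/12 = 35.75 dB.
B: GR = 6 − 6/20 = 5.7 dB.
A applies 30.05 dB more gain reduction.

A, by 30.05 dB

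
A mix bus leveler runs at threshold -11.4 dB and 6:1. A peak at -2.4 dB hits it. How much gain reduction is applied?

Overshoot = -2.4 − (-11.4) = 9 dB.
At 6:1, output sits 9/6 = 1.5 dB above threshold.
GR = overshoot in − overshoot out = 9 − 1.5 = 7.5 dB.

7.5 dB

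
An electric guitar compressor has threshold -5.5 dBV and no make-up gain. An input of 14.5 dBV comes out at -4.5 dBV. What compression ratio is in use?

Input overshoot = 14.5 − (-5.5) = 20 dB; output overshoot = -4.5 − (-5.5) = 1 dB.
Ratio = 20 / 1 = 20.

20:1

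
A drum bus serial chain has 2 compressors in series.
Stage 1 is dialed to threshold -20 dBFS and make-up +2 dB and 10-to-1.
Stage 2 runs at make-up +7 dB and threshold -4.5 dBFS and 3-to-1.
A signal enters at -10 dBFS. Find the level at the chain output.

Stage 1: overshoot 10 dB → 10/10 = 1 dB → -19 dBFS; +2 dB make-up → -17 dBFS.
Stage 2: -17 dBFS ≤ -4.5 dBFS, so stage 2 doesn't engage; make-up brings it to -10 dBFS.

-10 dBFS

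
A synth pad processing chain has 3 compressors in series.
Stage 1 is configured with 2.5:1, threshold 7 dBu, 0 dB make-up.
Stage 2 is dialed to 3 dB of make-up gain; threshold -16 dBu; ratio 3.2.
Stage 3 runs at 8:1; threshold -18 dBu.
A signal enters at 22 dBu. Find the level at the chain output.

Stage 1: overshoot 15 dB → 15/2.5 = 6 dB → 13 dBu.
Stage 2: overshoot 29 dB → 29/3.2 = 9.0625 dB → -6.9375 dBu; +3 dB make-up → -3.9375 dBu.
Stage 3: -3.9375 dBu is 14.0625 dB over -18 dBu; at 8:1 that becomes 1.757812 dB over, giving -16.242188 dBu.

-16.242188 dBu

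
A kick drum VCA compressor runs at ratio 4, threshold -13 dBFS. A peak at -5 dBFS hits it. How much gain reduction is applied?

Overshoot = -5 − (-13) = 8 dB.
A 4:1 ratio leaves 2 dB of that excess.
So the signal is attenuated by 8 − 2 = 6 dB.

6 dB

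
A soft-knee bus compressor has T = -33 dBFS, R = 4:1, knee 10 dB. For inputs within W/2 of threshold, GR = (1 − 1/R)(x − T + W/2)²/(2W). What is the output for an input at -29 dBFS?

x − T + W/2 = -29 − (-33) + 5 = 9.
GR = (1 − 1/4) × 9² / 20 = 0.75 × 81 / 20 = 3.0375 dB.
Output = -29 − 3.0375 = -32.0375 dBFS.

-32.0375 dBFS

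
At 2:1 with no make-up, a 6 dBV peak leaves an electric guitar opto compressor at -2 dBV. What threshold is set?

-10 dBV

Let T be the threshold. Output overshoot = (input overshoot)/R, so -2 − T = (6 − T)/2.
2·(-2 − T) = 6 − T → 1·T = -4 − 6 = -10.
T = -10/1 = -10 dBV.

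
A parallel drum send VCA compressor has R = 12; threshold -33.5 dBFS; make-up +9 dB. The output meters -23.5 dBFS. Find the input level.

-21.5 dBFS

Remove make-up: -23.5 − 9 = -32.5 dBFS.
Post-compression overshoot = -32.5 − (-33.5) = 1 dB.
Undo the ratio: input overshoot = 1 × 12 = 12 dB, giving input = -21.5 dBFS.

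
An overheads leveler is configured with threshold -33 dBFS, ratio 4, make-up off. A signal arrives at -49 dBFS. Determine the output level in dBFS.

-49 dBFS

-49 dBFS is 16 dB below the -33 dBFS threshold, so no gain reduction is applied.
Output = input = -49 dBFS.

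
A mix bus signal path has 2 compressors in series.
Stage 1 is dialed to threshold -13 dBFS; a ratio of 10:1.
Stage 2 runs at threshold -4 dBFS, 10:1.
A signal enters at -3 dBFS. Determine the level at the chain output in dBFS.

Stage 1: 10 dB above -13 dBFS, reduced 10:1 to 1 dB above → -12 dBFS.
Stage 2: -12 dBFS is at or below the -4 dBFS threshold — no compression; output -12 dBFS.

-12 dBFS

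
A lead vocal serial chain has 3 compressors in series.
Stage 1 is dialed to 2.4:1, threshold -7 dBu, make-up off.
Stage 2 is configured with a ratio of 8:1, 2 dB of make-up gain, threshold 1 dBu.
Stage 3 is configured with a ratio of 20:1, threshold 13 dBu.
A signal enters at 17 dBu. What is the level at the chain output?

Stage 1: 17 dBu is 24 dB over -7 dBu; at 2.4:1 that becomes 10 dB over, giving 3 dBu.
Stage 2: 2 dB above 1 dBu, reduced 8:1 to 0.25 dB above → 1.25 dBu; +2 dB make-up → 3.25 dBu.
Stage 3: 3.25 dBu ≤ 13 dBu, so stage 3 doesn't engage; output 3.25 dBu.

3.25 dBu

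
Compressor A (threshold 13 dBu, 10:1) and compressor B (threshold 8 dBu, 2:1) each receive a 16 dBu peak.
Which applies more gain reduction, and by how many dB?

A: overshoot 3 dB → output overshoot 0.3 dB → GR 2.7 dB.
B: overshoot 8 dB → output overshoot 4 dB → GR 4 dB.
Difference: 1.3 dB in favour of B.

B, by 1.3 dB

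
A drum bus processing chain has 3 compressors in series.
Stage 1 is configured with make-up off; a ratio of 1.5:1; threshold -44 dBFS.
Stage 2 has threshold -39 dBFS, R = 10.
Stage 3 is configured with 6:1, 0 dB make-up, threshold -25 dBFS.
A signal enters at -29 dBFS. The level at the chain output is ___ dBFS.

Stage 1: 15 dB above -44 dBFS, reduced 1.5:1 to 10 dB above → -34 dBFS.
Stage 2: overshoot 5 dB → 5/10 = 0.5 dB → -38.5 dBFS.
Stage 3: -38.5 dBFS is at or below the -25 dBFS threshold — no compression; output -38.5 dBFS.

-38.5 dBFS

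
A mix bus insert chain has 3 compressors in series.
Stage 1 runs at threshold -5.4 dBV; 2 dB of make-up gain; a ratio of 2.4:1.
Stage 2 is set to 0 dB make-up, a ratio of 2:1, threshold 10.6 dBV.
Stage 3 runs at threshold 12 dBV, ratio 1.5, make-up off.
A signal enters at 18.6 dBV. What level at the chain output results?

6.6 dBV

Stage 1: overshoot 24 dB → 24/2.4 = 10 dB → 4.6 dBV; +2 dB make-up → 6.6 dBV.
Stage 2: below threshold (6.6 ≤ 10.6); passes unchanged; output 6.6 dBV.
Stage 3: 6.6 dBV ≤ 12 dBV, so stage 3 doesn't engage; output 6.6 dBV.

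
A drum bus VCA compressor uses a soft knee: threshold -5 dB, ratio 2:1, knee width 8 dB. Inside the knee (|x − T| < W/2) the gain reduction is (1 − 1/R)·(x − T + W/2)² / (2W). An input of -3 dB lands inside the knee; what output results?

x − T + W/2 = -3 − (-5) + 4 = 6.
GR = (1 − 1/2) × 6² / 16 = 0.5 × 36 / 16 = 1.125 dB.
Output = -3 − 1.125 = -4.125 dB.

-4.125 dB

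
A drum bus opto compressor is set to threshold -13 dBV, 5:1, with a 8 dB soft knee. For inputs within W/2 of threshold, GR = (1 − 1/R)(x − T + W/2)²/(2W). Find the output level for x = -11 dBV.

x − T + W/2 = -11 − (-13) + 4 = 6.
GR = (1 − 1/5) × 6² / 16 = 0.8 × 36 / 16 = 1.8 dB.
Output = -11 − 1.8 = -12.8 dBV.

-12.8 dBV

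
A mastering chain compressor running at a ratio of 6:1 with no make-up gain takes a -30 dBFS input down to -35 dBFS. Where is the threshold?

-36 dBFS

Input is 6 dB above T (since output overshoot × R = input overshoot: (-35 − T)·6 = -30 − T gives T = -36 dBFS).
Check: -36 + (-30 − (-36))/6 = -36 + 1 = -35 dBFS. ✓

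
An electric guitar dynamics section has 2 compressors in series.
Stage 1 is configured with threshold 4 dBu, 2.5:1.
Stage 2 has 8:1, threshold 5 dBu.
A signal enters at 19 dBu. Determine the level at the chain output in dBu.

Stage 1: 15 dB above 4 dBu, reduced 2.5:1 to 6 dB above → 10 dBu.
Stage 2: overshoot 5 dB → 5/8 = 0.625 dB → 5.625 dBu.

5.625 dBu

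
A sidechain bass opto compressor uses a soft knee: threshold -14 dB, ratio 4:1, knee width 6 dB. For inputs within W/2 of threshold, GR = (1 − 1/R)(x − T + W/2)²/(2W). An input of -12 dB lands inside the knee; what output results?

-13.5625 dB

x − T + W/2 = -12 − (-14) + 3 = 5.
GR = (1 − 1/4) × 5² / 12 = 0.75 × 25 / 12 = 1.5625 dB.
Output = -12 − 1.5625 = -13.5625 dB.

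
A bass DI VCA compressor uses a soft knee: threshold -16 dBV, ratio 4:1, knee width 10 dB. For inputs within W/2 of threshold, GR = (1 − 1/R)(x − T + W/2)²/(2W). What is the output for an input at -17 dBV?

x − T + W/2 = -17 − (-16) + 5 = 4.
GR = (1 − 1/4) × 4² / 20 = 0.75 × 16 / 20 = 0.6 dB.
Output = -17 − 0.6 = -17.6 dBV.

-17.6 dBV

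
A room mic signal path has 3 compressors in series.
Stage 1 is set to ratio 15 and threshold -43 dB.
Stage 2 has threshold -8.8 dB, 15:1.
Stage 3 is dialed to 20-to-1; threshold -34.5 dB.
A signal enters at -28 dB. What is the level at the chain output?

-42 dB

Stage 1: -28 dB is 15 dB over -43 dB; at 15:1 that becomes 1 dB over, giving -42 dB.
Stage 2: -42 dB ≤ -8.8 dB, so stage 2 doesn't engage; output -42 dB.
Stage 3: -42 dB is at or below the -34.5 dB threshold — no compression; output -42 dB.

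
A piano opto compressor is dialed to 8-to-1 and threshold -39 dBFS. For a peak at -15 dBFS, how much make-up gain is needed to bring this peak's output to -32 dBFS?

Overshoot 24 dB → 24/8 = 3 dB after compression, so the compressed level is -39 + 3 = -36 dBFS.
Make-up = target − compressed = -32 − (-36) = 4 dB.

4 dB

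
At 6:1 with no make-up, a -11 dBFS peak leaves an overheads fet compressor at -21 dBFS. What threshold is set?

-23 dBFS

Gain reduction = -11 − (-21) = 10 dB; output overshoot = GR / (R − 1) = 10 / 5 = 2 dB.
Threshold = output − output overshoot = -21 − 2 = -23 dBFS.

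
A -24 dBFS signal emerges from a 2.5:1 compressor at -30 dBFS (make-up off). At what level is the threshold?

Input is 10 dB above T (since output overshoot × R = input overshoot: (-30 − T)·2.5 = -24 − T gives T = -34 dBFS).
Check: -34 + (-24 − (-34))/2.5 = -34 + 4 = -30 dBFS. ✓

-34 dBFS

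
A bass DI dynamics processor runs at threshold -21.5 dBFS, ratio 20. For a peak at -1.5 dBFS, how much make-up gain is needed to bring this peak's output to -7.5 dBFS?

The peak compresses to -21.5 + 20/20 = -20.5 dBFS.
To reach -7.5 dBFS requires -7.5 − (-20.5) = 13 dB of make-up.

13 dB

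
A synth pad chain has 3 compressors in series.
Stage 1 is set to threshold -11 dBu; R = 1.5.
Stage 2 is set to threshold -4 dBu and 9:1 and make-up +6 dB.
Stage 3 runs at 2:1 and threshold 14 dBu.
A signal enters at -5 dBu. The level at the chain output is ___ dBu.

-1 dBu

Stage 1: -5 dBu is 6 dB over -11 dBu; at 1.5:1 that becomes 4 dB over, giving -7 dBu.
Stage 2: below threshold (-7 ≤ -4); passes unchanged; make-up brings it to -1 dBu.
Stage 3: -1 dBu ≤ 14 dBu, so stage 3 doesn't engage; output -1 dBu.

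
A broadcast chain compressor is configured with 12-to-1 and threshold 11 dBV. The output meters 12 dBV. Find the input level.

That's 1 dB above the 11 dBV threshold.
Input overshoot = R × output overshoot = 12 dB → input = 11 + 12 = 23 dBV.

23 dBV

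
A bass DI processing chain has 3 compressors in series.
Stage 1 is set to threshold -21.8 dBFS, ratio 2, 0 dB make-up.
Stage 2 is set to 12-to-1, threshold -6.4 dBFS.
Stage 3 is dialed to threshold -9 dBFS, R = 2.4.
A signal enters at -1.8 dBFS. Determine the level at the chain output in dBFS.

Stage 1: overshoot 20 dB → 20/2 = 10 dB → -11.8 dBFS.
Stage 2: -11.8 dBFS ≤ -6.4 dBFS, so stage 2 doesn't engage; output -11.8 dBFS.
Stage 3: below threshold (-11.8 ≤ -9); passes unchanged; output -11.8 dBFS.

-11.8 dBFS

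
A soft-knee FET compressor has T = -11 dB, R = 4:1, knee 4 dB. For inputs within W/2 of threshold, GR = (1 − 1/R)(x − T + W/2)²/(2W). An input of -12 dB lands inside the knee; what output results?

-12.09375 dB

x − T + W/2 = -12 − (-11) + 2 = 1.
GR = (1 − 1/4) × 1² / 8 = 0.75 × 1 / 8 = 0.09375 dB.
Output = -12 − 0.09375 = -12.09375 dB.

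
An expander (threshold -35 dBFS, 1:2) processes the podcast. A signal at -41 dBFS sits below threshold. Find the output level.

-47 dBFS

Undershoot = (-35) − (-41) = 6 dB.
At 1:2, that expands to 12 dB under threshold.
Output = -35 − 12 = -47 dBFS.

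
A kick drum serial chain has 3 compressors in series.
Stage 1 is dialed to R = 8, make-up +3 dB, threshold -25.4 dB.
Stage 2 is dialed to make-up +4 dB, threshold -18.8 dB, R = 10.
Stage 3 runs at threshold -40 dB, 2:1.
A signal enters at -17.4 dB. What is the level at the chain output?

Stage 1: -17.4 dB is 8 dB over -25.4 dB; at 8:1 that becomes 1 dB over, giving -24.4 dB; +3 dB make-up → -21.4 dB.
Stage 2: below threshold (-21.4 ≤ -18.8); passes unchanged; make-up brings it to -17.4 dB.
Stage 3: overshoot 22.6 dB → 22.6/2 = 11.3 dB → -28.7 dB.

-28.7 dB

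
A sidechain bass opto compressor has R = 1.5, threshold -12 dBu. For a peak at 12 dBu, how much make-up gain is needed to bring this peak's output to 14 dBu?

The peak compresses to -12 + 24/1.5 = 4 dBu.
To reach 14 dBu requires 14 − 4 = 10 dB of make-up.

10 dB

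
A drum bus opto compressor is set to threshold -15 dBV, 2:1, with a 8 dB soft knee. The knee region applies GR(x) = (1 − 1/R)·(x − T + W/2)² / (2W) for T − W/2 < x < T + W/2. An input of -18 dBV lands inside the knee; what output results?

-18.03125 dBV

x − T + W/2 = -18 − (-15) + 4 = 1.
GR = (1 − 1/2) × 1² / 16 = 0.5 × 1 / 16 = 0.03125 dB.
Output = -18 − 0.03125 = -18.03125 dBV.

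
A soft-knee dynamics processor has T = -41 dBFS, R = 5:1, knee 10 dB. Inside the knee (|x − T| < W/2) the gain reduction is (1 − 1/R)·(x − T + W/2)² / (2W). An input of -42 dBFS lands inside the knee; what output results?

x − T + W/2 = -42 − (-41) + 5 = 4.
GR = (1 − 1/5) × 4² / 20 = 0.8 × 16 / 20 = 0.64 dB.
Output = -42 − 0.64 = -42.64 dBFS.

-42.64 dBFS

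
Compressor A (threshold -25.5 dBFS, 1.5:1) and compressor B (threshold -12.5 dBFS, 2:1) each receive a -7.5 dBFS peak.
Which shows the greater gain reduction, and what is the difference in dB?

A: GR = 18 − 18/1.5 = 6 dB.
B: GR = 5 − 5/2 = 2.5 dB.
A reduces 3.5 dB more.

A, by 3.5 dB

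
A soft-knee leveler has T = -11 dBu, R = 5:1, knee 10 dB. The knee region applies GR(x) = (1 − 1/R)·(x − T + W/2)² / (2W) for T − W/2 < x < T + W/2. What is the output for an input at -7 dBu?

x − T + W/2 = -7 − (-11) + 5 = 9.
GR = (1 − 1/5) × 9² / 20 = 0.8 × 81 / 20 = 3.24 dB.
Output = -7 − 3.24 = -10.24 dBu.

-10.24 dBu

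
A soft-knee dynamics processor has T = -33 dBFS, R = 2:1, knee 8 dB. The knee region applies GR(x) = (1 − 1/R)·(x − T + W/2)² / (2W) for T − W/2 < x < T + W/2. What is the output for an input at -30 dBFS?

-31.53125 dBFS

x − T + W/2 = -30 − (-33) + 4 = 7.
GR = (1 − 1/2) × 7² / 16 = 0.5 × 49 / 16 = 1.53125 dB.
Output = -30 − 1.53125 = -31.53125 dBFS.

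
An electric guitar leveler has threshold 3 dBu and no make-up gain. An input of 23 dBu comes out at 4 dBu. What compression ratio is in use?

20:1

Input overshoot = 23 − 3 = 20 dB; output overshoot = 4 − 3 = 1 dB.
Ratio = 20 / 1 = 20.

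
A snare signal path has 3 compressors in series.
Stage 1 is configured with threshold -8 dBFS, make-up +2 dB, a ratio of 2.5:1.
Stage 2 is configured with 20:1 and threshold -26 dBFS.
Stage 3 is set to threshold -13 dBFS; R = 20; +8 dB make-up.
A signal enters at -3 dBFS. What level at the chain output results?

Stage 1: overshoot 5 dB → 5/2.5 = 2 dB → -6 dBFS; +2 dB make-up → -4 dBFS.
Stage 2: -4 dBFS is 22 dB over -26 dBFS; at 20:1 that becomes 1.1 dB over, giving -24.9 dBFS.
Stage 3: -24.9 dBFS ≤ -13 dBFS, so stage 3 doesn't engage; make-up brings it to -16.9 dBFS.

-16.9 dBFS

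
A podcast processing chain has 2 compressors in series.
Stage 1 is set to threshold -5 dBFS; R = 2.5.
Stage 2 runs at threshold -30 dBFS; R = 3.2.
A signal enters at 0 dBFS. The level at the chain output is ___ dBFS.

-21.5625 dBFS

Stage 1: overshoot 5 dB → 5/2.5 = 2 dB → -3 dBFS.
Stage 2: 27 dB above -30 dBFS, reduced 3.2:1 to 8.4375 dB above → -21.5625 dBFS.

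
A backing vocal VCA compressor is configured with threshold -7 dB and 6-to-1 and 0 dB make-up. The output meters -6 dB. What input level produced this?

The compressed level sits -6 − (-7) = 1 dB over threshold.
Before 6:1 compression the overshoot was 1 × 6 = 6 dB, so input = -7 + 6 = -1 dB.

-1 dB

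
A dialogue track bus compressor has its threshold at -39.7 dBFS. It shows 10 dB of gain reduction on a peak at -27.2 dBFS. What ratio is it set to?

Input overshoot = -27.2 − (-39.7) = 12.5 dB.
Output overshoot = 12.5 − 10 = 2.5 dB.
Ratio = input overshoot / output overshoot = 12.5 / 2.5 = 5.

5:1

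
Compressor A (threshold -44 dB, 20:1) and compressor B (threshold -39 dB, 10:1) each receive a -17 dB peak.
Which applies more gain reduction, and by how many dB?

A, by 5.85 dB

A: 27 dB over, compressed to 1.35 dB over, so 25.65 dB of GR.
B: 22 dB over, compressed to 2.2 dB over, so 19.8 dB of GR.
A applies 5.85 dB more gain reduction.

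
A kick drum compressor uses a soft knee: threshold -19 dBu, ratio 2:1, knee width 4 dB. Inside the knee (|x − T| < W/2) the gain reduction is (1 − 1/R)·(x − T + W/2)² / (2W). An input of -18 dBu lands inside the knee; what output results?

x − T + W/2 = -18 − (-19) + 2 = 3.
GR = (1 − 1/2) × 3² / 8 = 0.5 × 9 / 8 = 0.5625 dB.
Output = -18 − 0.5625 = -18.5625 dBu.

-18.5625 dBu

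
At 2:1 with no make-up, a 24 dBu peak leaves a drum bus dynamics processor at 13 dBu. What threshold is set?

Let T be the threshold. Output overshoot = (input overshoot)/R, so 13 − T = (24 − T)/2.
2·(13 − T) = 24 − T → 1·T = 26 − 24 = 2.
T = 2/1 = 2 dBu.

2 dBu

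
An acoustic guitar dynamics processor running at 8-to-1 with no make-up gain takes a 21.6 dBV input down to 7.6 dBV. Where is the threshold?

Gain reduction = 21.6 − 7.6 = 14 dB; output overshoot = GR / (R − 1) = 14 / 7 = 2 dB.
Threshold = output − output overshoot = 7.6 − 2 = 5.6 dBV.

5.6 dBV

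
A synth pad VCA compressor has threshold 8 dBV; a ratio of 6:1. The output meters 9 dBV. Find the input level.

Post-compression overshoot = 9 − 8 = 1 dB.
Input overshoot = R × output overshoot = 6 dB → input = 8 + 6 = 14 dBV.

14 dBV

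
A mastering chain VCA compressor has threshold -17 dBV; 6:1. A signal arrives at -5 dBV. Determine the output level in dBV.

-15 dBV

Overshoot: -5 − (-17) = 12 dB.
The 12 dB excess becomes 2 dB after 6:1 reduction.
That puts the output at -15 dBV.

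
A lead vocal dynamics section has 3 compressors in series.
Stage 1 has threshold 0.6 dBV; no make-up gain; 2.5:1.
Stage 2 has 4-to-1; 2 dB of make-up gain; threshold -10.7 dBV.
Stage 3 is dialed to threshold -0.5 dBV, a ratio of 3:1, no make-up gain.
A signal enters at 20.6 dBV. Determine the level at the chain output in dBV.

Stage 1: overshoot 20 dB → 20/2.5 = 8 dB → 8.6 dBV.
Stage 2: 19.3 dB above -10.7 dBV, reduced 4:1 to 4.825 dB above → -5.875 dBV; +2 dB make-up → -3.875 dBV.
Stage 3: -3.875 dBV ≤ -0.5 dBV, so stage 3 doesn't engage; output -3.875 dBV.

-3.875 dBV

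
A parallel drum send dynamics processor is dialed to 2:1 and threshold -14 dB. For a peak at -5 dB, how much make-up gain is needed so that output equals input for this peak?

4.5 dB

Without make-up, output = threshold + overshoot/2 = -14 + 4.5 = -9.5 dB.
Gap to target: 4.5 dB.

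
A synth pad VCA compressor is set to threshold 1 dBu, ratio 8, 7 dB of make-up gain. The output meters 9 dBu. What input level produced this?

9 dBu

Before make-up, the level was 9 − 7 = 2 dBu.
That's 1 dB above the 1 dBu threshold.
Undo the ratio: input overshoot = 1 × 8 = 8 dB, giving input = 9 dBu.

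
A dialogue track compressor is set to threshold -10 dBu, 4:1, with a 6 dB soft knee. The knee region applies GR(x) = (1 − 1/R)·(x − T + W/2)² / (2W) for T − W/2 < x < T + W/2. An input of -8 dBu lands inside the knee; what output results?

-9.5625 dBu

x − T + W/2 = -8 − (-10) + 3 = 5.
GR = (1 − 1/4) × 5² / 12 = 0.75 × 25 / 12 = 1.5625 dB.
Output = -8 − 1.5625 = -9.5625 dBu.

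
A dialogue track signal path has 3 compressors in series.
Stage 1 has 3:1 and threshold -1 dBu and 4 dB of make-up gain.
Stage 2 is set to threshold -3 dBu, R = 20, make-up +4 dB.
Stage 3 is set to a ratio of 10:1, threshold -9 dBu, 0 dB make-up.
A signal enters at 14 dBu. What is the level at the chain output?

Stage 1: 14 dBu is 15 dB over -1 dBu; at 3:1 that becomes 5 dB over, giving 4 dBu; +4 dB make-up → 8 dBu.
Stage 2: overshoot 11 dB → 11/20 = 0.55 dB → -2.45 dBu; +4 dB make-up → 1.55 dBu.
Stage 3: 1.55 dBu is 10.55 dB over -9 dBu; at 10:1 that becomes 1.055 dB over, giving -7.945 dBu.

-7.945 dBu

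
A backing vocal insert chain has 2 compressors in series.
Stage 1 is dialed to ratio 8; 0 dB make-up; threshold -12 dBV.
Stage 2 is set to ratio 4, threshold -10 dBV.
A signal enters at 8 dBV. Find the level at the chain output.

-9.875 dBV

Stage 1: 20 dB above -12 dBV, reduced 8:1 to 2.5 dB above → -9.5 dBV.
Stage 2: 0.5 dB above -10 dBV, reduced 4:1 to 0.125 dB above → -9.875 dBV.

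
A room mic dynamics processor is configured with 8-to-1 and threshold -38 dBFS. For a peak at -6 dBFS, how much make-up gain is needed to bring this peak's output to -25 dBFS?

The peak compresses to -38 + 32/8 = -34 dBFS.
To reach -25 dBFS requires -25 − (-34) = 9 dB of make-up.

9 dB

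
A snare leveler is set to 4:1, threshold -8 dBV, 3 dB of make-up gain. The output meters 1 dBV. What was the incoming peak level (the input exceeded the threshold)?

16 dBV

Before make-up, the level was 1 − 3 = -2 dBV.
Post-compression overshoot = -2 − (-8) = 6 dB.
Undo the ratio: input overshoot = 6 × 4 = 24 dB, giving input = 16 dBV.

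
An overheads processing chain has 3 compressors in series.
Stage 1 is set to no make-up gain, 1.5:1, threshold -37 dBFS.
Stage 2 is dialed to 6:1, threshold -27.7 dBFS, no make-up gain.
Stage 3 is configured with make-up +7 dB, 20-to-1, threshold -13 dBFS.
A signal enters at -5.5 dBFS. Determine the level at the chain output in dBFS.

Stage 1: -5.5 dBFS is 31.5 dB over -37 dBFS; at 1.5:1 that becomes 21 dB over, giving -16 dBFS.
Stage 2: 11.7 dB above -27.7 dBFS, reduced 6:1 to 1.95 dB above → -25.75 dBFS.
Stage 3: -25.75 dBFS is at or below the -13 dBFS threshold — no compression; make-up brings it to -18.75 dBFS.

-18.75 dBFS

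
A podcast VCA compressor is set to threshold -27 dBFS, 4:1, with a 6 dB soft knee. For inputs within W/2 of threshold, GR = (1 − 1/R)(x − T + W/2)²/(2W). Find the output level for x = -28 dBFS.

-28.25 dBFS

x − T + W/2 = -28 − (-27) + 3 = 2.
GR = (1 − 1/4) × 2² / 12 = 0.75 × 4 / 12 = 0.25 dB.
Output = -28 − 0.25 = -28.25 dBFS.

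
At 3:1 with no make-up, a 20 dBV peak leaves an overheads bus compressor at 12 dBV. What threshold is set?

Let T be the threshold. Output overshoot = (input overshoot)/R, so 12 − T = (20 − T)/3.
3·(12 − T) = 20 − T → 2·T = 36 − 20 = 16.
T = 16/2 = 8 dBV.

8 dBV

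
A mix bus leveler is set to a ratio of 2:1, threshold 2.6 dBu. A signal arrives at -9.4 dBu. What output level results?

-9.4 dBu

-9.4 dBu is 12 dB below the 2.6 dBu threshold, so no gain reduction is applied.
Output = input = -9.4 dBu.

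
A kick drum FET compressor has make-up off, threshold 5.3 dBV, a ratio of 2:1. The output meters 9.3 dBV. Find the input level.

13.3 dBV

The compressed level sits 9.3 − 5.3 = 4 dB over threshold.
Before 2:1 compression the overshoot was 4 × 2 = 8 dB, so input = 5.3 + 8 = 13.3 dBV.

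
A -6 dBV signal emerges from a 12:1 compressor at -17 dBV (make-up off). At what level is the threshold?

-18 dBV

Gain reduction = -6 − (-17) = 11 dB; output overshoot = GR / (R − 1) = 11 / 11 = 1 dB.
Threshold = output − output overshoot = -17 − 1 = -18 dBV.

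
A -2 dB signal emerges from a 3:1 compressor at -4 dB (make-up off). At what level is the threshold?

Let T be the threshold. Output overshoot = (input overshoot)/R, so -4 − T = (-2 − T)/3.
3·(-4 − T) = -2 − T → 2·T = -12 − (-2) = -10.
T = -10/2 = -5 dB.

-5 dB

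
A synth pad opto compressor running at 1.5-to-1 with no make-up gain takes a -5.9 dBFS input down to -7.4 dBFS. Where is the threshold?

-10.4 dBFS

Input is 4.5 dB above T (since output overshoot × R = input overshoot: (-7.4 − T)·1.5 = -5.9 − T gives T = -10.4 dBFS).
Check: -10.4 + (-5.9 − (-10.4))/1.5 = -10.4 + 3 = -7.4 dBFS. ✓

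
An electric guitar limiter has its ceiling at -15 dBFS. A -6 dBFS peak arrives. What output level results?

The limiter clamps the peak to its -15 dBFS ceiling.

-15 dBFS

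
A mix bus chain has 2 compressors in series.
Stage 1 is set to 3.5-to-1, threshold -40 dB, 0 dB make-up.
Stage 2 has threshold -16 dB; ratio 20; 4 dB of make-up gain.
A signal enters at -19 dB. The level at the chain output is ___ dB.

-30 dB

Stage 1: -19 dB is 21 dB over -40 dB; at 3.5:1 that becomes 6 dB over, giving -34 dB.
Stage 2: -34 dB is at or below the -16 dB threshold — no compression; make-up brings it to -30 dB.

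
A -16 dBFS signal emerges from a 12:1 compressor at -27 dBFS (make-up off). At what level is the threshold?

-28 dBFS

Input is 12 dB above T (since output overshoot × R = input overshoot: (-27 − T)·12 = -16 − T gives T = -28 dBFS).
Check: -28 + (-16 − (-28))/12 = -28 + 1 = -27 dBFS. ✓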